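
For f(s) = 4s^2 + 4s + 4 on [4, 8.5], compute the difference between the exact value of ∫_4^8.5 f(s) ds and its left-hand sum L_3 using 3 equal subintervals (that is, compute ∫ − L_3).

175.5

Exact integral: ∫_4^8.5 f(s) ds = 864.
L_3 = 688.5.
Error = 864 − 688.5 = 175.5.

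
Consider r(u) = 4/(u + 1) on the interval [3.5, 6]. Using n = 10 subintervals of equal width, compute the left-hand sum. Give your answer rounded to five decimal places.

1.80762

Δu = (6 − 3.5)/10 = 0.25.
Left endpoints: 3.5, 3.75, 4, 4.25, 4.5, 4.75, 5, 5.25, 5.5, 5.75.
r(3.5) = 8/9, r(3.75) = 16/19, r(4) = 0.8, r(4.25) = 16/21, r(4.5) = 8/11, r(4.75) = 16/23, r(5) = 2/3, r(5.25) = 0.64, r(5.5) = 8/13, r(5.75) = 16/27.
Sum = Δu · [r(3.5) + r(3.75) + r(4) + ...].
Sum ≈ 1.80762.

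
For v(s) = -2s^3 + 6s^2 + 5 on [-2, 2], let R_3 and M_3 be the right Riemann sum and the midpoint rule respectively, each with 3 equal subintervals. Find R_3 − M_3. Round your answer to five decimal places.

R_3 ≈ 37.7777778.
M_3 ≈ 48.4444444.
R_3 − M_3 ≈ -10.66667.

-10.66667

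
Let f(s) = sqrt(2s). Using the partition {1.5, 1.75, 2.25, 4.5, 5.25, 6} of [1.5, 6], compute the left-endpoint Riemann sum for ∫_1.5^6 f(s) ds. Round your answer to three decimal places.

10.822

Subinterval widths: 0.25, 0.5, 2.25, 0.75, 0.75.
Left endpoints: 1.5, 1.75, 2.25, 4.5, 5.25.
f(1.5) ≈ 1.732, f(1.75) ≈ 1.871, f(2.25) ≈ 2.121, f(4.5) ≈ 3.000, f(5.25) ≈ 3.240.
Sum = Σ Δs_i · f(s_i).
Sum ≈ 10.822.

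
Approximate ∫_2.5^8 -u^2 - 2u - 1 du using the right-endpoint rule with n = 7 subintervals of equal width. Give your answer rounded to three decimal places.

-256.283

Δu = (8 − 2.5)/7 = 11/14.
Right endpoints: 23/7, 57/14, 34/7, 79/14, 45/7, 101/14, 8.
f(23/7) = -900/49, f(57/14) = -5041/196, f(34/7) = -1681/49, f(79/14) = -8649/196, f(45/7) = -2704/49, f(101/14) = -13225/196, f(8) = -81.
Sum = Δu · [f(23/7) + f(57/14) + f(34/7) + ...].
Sum ≈ -256.283.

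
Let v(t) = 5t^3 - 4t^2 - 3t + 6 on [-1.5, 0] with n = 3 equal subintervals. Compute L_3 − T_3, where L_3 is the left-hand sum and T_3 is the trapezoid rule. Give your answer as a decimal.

L_3 = -4.75.
T_3 = 0.59375.
L_3 − T_3 = -5.34375.

-5.34375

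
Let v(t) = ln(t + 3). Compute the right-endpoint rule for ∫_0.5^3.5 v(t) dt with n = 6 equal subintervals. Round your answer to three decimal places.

4.934

Δt = (3.5 − 0.5)/6 = 0.5.
Right endpoints: 1, 1.5, 2, 2.5, 3, 3.5.
v(1) ≈ 1.386, v(1.5) ≈ 1.504, v(2) ≈ 1.609, v(2.5) ≈ 1.705, v(3) ≈ 1.792, v(3.5) ≈ 1.872.
Sum = Δt · [v(1) + v(1.5) + v(2) + ...].
Sum ≈ 4.934.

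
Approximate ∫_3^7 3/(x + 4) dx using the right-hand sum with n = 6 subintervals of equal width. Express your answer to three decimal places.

Δx = (7 − 3)/6 = 2/3.
Right endpoints: 11/3, 13/3, 5, 17/3, 19/3, 7.
f(11/3) = 9/23, f(13/3) = 0.36, f(5) = 1/3, f(17/3) = 9/29, f(19/3) = 9/31, f(7) = 3/11.
Sum = Δx · [f(11/3) + f(13/3) + f(5) + ...].
Sum ≈ 1.305.

1.305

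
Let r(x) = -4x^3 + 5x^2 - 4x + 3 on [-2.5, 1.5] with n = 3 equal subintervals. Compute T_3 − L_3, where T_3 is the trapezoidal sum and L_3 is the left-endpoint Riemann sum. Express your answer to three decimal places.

T_3 ≈ 98.70370.
L_3 ≈ 173.37037.
T_3 − L_3 ≈ -74.667.

-74.667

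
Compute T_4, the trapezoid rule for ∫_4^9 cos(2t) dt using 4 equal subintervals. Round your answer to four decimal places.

Δt = (9 − 4)/4 = 1.25.
f(4) ≈ -0.1455, f(5.25) ≈ -0.4755, f(6.5) ≈ 0.9074, f(7.75) ≈ -0.9785, f(9) ≈ 0.6603.
T_4 = (Δt/2)·[f(t_0) + 2f(t_1) + 2f(t_2) + 2f(t_3) + f(t_4)].
Sum ≈ -0.3614.

-0.3614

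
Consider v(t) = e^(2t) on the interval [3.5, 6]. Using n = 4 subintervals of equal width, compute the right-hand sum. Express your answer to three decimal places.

141607.608

Δt = (6 − 3.5)/4 = 0.625.
Right endpoints: 4.125, 4.75, 5.375, 6.
v(4.125) ≈ 3827.626, v(4.75) ≈ 13359.727, v(5.375) ≈ 46630.028, v(6) ≈ 162754.791.
Sum = Δt · [v(4.125) + v(4.75) + v(5.375) + v(6)].
Sum ≈ 141607.608.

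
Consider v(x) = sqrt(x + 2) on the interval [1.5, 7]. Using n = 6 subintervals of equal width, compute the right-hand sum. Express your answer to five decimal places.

14.14524

Δx = (7 − 1.5)/6 = 11/12.
Right endpoints: 29/12, 10/3, 4.25, 31/6, 73/12, 7.
v(29/12) ≈ 2.10159, v(10/3) ≈ 2.30940, v(4.25) ≈ 2.50000, v(31/6) ≈ 2.67706, v(73/12) ≈ 2.84312, v(7) ≈ 3.00000.
Sum = Δx · [v(29/12) + v(10/3) + v(4.25) + ...].
Sum ≈ 14.14524.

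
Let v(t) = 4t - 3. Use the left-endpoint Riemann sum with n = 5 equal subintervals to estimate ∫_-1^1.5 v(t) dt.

-7.5

Δt = (1.5 − (-1))/5 = 0.5.
Left endpoints: -1, -0.5, 0, 0.5, 1.
v(-1) = -7, v(-0.5) = -5, v(0) = -3, v(0.5) = -1, v(1) = 1.
Sum = Δt · [v(-1) + v(-0.5) + v(0) + v(0.5) + v(1)].
Sum = -7.5.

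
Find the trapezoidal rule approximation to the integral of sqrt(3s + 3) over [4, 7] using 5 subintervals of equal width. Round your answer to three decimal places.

Δs = (7 − 4)/5 = 0.6.
f(4) ≈ 3.873, f(4.6) ≈ 4.099, f(5.2) ≈ 4.313, f(5.8) ≈ 4.517, f(6.4) ≈ 4.712, f(7) ≈ 4.899.
T_5 = (Δs/2)·[f(s_0) + 2f(s_1) + ... + 2f(s_{4}) + f(s_5)].
Sum ≈ 13.216.

13.216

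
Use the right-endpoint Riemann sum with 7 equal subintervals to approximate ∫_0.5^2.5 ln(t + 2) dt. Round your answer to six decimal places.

Δt = (2.5 − 0.5)/7 = 2/7.
Right endpoints: 11/14, 15/14, 19/14, 23/14, 27/14, 31/14, 2.5.
f(11/14) ≈ 1.024504, f(15/14) ≈ 1.122143, f(19/14) ≈ 1.211090, f(23/14) ≈ 1.292768, f(27/14) ≈ 1.368276, f(31/14) ≈ 1.438480, f(2.5) ≈ 1.504077.
Sum = Δt · [f(11/14) + f(15/14) + f(19/14) + ...].
Sum ≈ 2.560383.

2.560383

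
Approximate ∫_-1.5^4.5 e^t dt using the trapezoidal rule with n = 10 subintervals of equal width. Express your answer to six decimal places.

92.471796

Δt = (4.5 − (-1.5))/10 = 0.6.
f(-1.5) ≈ 0.223130, f(-0.9) ≈ 0.406570, f(-0.3) ≈ 0.740818, f(0.3) ≈ 1.349859, f(0.9) ≈ 2.459603, f(1.5) ≈ 4.481689, f(2.1) ≈ 8.166170, f(2.7) ≈ 14.879732, f(3.3) ≈ 27.112639, f(3.9) ≈ 49.402449, f(4.5) ≈ 90.017131.
T_10 = (Δt/2)·[f(t_0) + 2f(t_1) + ... + 2f(t_{9}) + f(t_10)].
Sum ≈ 92.471796.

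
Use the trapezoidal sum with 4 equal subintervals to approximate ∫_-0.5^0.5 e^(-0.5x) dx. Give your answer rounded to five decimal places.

Δx = (0.5 − (-0.5))/4 = 0.25.
f(-0.5) ≈ 1.28403, f(-0.25) ≈ 1.13315, f(0) ≈ 1.00000, f(0.25) ≈ 0.88250, f(0.5) ≈ 0.77880.
T_4 = (Δx/2)·[f(x_0) + 2f(x_1) + 2f(x_2) + 2f(x_3) + f(x_4)].
Sum ≈ 1.01176.

1.01176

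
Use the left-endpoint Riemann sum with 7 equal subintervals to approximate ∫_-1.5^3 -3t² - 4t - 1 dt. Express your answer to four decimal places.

-37.0102

Δt = (3 − (-1.5))/7 = 9/14.
Left endpoints: -1.5, -6/7, -3/14, 3/7, 15/14, 12/7, 33/14.
f(-1.5) = -1.75, f(-6/7) = 11/49, f(-3/14) = -55/196, f(3/7) = -160/49, f(15/14) = -1711/196, f(12/7) = -817/49, f(33/14) = -5311/196.
Sum = Δt · [f(-1.5) + f(-6/7) + f(-3/14) + ...].
Sum ≈ -37.0102.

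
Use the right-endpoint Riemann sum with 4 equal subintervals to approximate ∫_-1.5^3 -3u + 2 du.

Δu = (3 − (-1.5))/4 = 1.125.
Right endpoints: -0.375, 0.75, 1.875, 3.
f(-0.375) = 3.125, f(0.75) = -0.25, f(1.875) = -3.625, f(3) = -7.
Sum = Δu · [f(-0.375) + f(0.75) + f(1.875) + f(3)].
Sum = -8.71875.

-8.71875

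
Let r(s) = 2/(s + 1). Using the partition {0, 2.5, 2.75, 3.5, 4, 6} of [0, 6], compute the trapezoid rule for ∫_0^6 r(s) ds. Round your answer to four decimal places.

Subinterval widths: 2.5, 0.25, 0.75, 0.5, 2.
r(0) = 2, r(2.5) = 4/7, r(2.75) = 8/15, r(3.5) = 4/9, r(4) = 0.4, r(6) = 2/7.
On each subinterval the trapezoid contributes (Δs_i/2)·[r(s_{i-1}) + r(s_i)].
Sum ≈ 4.6159.

4.6159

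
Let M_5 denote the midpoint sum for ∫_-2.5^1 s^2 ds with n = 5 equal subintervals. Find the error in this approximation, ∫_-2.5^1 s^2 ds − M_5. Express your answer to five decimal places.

Exact integral: ∫_-2.5^1 f(s) ds ≈ 5.5416667.
M_5 = 5.39875.
Error ≈ 5.5416667 − 5.39875 ≈ 0.14292.

0.14292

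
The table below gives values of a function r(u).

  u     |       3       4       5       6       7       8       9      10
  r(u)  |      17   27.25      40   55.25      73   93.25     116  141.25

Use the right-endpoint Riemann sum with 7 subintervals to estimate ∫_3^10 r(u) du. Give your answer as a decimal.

Δu = 1.
Sum = 1·[27.25 + 40 + 55.25 + 73 + 93.25 + 116 + 141.25] = 546.

546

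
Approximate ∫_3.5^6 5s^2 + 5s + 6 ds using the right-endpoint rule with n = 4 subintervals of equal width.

404.74609375

Δs = (6 − 3.5)/4 = 0.625.
Right endpoints: 4.125, 4.75, 5.375, 6.
f(4.125) = 111.703125, f(4.75) = 142.5625, f(5.375) = 177.328125, f(6) = 216.
Sum = Δs · [f(4.125) + f(4.75) + f(5.375) + f(6)].
Sum = 404.74609375.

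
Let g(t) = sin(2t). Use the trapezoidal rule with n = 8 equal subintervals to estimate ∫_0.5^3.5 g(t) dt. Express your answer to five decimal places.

-0.10175

Δt = (3.5 − 0.5)/8 = 0.375.
g(0.5) ≈ 0.84147, g(0.875) ≈ 0.98399, g(1.25) ≈ 0.59847, g(1.625) ≈ -0.10820, g(2) ≈ -0.75680, g(2.375) ≈ -0.99929, g(2.75) ≈ -0.70554, g(3.125) ≈ -0.03318, g(3.5) ≈ 0.65699.
T_8 = (Δt/2)·[g(t_0) + 2g(t_1) + ... + 2g(t_{7}) + g(t_8)].
Sum ≈ -0.10175.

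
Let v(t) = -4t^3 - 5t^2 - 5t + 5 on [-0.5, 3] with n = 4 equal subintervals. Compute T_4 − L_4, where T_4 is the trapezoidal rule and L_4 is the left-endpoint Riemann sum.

-74.265625

T_4 = -139.453125.
L_4 = -65.1875.
T_4 − L_4 = -74.265625.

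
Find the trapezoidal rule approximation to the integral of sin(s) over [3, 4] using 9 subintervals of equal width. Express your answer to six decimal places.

-0.336003

Δs = (4 − 3)/9 = 1/9.
f(3) ≈ 0.141120, f(28/9) ≈ 0.030477, f(29/9) ≈ -0.080542, f(10/3) ≈ -0.190568, f(31/9) ≈ -0.298243, f(32/9) ≈ -0.402241, f(11/3) ≈ -0.501277, f(34/9) ≈ -0.594131, f(35/9) ≈ -0.679658, f(4) ≈ -0.756802.
T_9 = (Δs/2)·[f(s_0) + 2f(s_1) + ... + 2f(s_{8}) + f(s_9)].
Sum ≈ -0.336003.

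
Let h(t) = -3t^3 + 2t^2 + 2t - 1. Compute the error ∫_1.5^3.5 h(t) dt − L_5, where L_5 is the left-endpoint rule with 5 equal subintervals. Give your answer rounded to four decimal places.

-17.8067

Exact integral: ∫_1.5^3.5 h(t) dt ≈ -74.416667.
L_5 = -56.61.
Error ≈ -74.416667 − (-56.61) ≈ -17.8067.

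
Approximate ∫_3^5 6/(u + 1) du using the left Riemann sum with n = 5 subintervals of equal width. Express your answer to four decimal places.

Δu = (5 − 3)/5 = 0.4.
Left endpoints: 3, 3.4, 3.8, 4.2, 4.6.
f(3) = 1.5, f(3.4) = 15/11, f(3.8) = 1.25, f(4.2) = 15/13, f(4.6) = 15/14.
Sum = Δu · [f(3) + f(3.4) + f(3.8) + f(4.2) + f(4.6)].
Sum ≈ 2.5356.

2.5356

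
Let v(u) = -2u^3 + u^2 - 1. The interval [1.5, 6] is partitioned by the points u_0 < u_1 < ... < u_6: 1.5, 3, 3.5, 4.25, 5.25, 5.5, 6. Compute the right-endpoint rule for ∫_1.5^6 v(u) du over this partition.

-745.8203125

Subinterval widths: 1.5, 0.5, 0.75, 1, 0.25, 0.5.
Right endpoints: 3, 3.5, 4.25, 5.25, 5.5, 6.
v(3) = -46, v(3.5) = -74.5, v(4.25) = -136.46875, v(5.25) = -262.84375, v(5.5) = -303.5, v(6) = -397.
Sum = Σ Δu_i · v(u_i).
Sum = -745.8203125.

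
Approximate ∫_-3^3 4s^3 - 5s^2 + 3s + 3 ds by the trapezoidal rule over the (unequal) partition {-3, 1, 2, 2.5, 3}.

-250.125

Subinterval widths: 4, 1, 0.5, 0.5.
f(-3) = -159, f(1) = 5, f(2) = 21, f(2.5) = 41.75, f(3) = 75.
On each subinterval the trapezoid contributes (Δs_i/2)·[f(s_{i-1}) + f(s_i)].
Sum = -250.125.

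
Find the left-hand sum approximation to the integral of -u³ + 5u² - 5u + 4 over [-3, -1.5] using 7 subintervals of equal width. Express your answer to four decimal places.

88.3202

Δu = (-1.5 − (-3))/7 = 3/14.
Left endpoints: -3, -39/14, -18/7, -33/14, -15/7, -27/14, -12/7.
f(-3) = 91, f(-39/14) = 214985/2744, f(-18/7) = 22954/343, f(-33/14) = 155483/2744, f(-15/7) = 16297/343, f(-27/14) = 108149/2744, f(-12/7) = 11080/343.
Sum = Δu · [f(-3) + f(-39/14) + f(-18/7) + ...].
Sum ≈ 88.3202.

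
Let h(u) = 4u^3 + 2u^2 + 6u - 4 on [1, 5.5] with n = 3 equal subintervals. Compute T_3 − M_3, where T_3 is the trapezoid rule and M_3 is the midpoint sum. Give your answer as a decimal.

T_3 = 1163.25.
M_3 = 1059.46875.
T_3 − M_3 = 103.78125.

103.78125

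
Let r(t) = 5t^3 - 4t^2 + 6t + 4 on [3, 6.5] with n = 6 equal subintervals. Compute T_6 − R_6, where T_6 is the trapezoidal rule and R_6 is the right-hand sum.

-328.453125

T_6 ≈ 1927.01027.
R_6 ≈ 2255.46340.
T_6 − R_6 = -328.453125.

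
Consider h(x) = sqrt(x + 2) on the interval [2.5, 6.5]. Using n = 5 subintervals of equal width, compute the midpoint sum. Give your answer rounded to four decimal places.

10.1588

Δx = (6.5 − 2.5)/5 = 0.8.
Midpoints: 2.9, 3.7, 4.5, 5.3, 6.1.
h(2.9) ≈ 2.2136, h(3.7) ≈ 2.3875, h(4.5) ≈ 2.5495, h(5.3) ≈ 2.7019, h(6.1) ≈ 2.8460.
Sum = Δx · [h(2.9) + h(3.7) + h(4.5) + h(5.3) + h(6.1)].
Sum ≈ 10.1588.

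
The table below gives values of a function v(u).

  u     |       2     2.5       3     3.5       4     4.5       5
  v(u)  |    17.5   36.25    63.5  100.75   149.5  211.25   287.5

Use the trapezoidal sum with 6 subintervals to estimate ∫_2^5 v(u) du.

Δu = 0.5.
T_6 = (0.5/2)·[17.5 + 2·36.25 + 2·63.5 + 2·100.75 + 2·149.5 + 2·211.25 + 287.5] = 356.875.

356.875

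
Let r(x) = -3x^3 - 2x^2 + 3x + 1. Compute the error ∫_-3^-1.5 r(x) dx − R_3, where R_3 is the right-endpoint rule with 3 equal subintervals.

Exact integral: ∫_-3^-1.5 r(x) dx = 32.578125.
R_3 = 20.5.
Error = 32.578125 − 20.5 = 12.078125.

12.078125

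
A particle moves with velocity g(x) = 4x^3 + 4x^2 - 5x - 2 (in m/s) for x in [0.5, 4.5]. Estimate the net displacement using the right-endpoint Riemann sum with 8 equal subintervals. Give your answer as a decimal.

Δx = (4.5 − 0.5)/8 = 0.5.
Right endpoints: 1, 1.5, 2, 2.5, 3, 3.5, 4, 4.5.
g(1) = 1, g(1.5) = 13, g(2) = 36, g(2.5) = 73, g(3) = 127, g(3.5) = 201, g(4) = 298, g(4.5) = 421.
Sum = Δx · [g(1) + g(1.5) + g(2) + ...].
Sum = 585.

585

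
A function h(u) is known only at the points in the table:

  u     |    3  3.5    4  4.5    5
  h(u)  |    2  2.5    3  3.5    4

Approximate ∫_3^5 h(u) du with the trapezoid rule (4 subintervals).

6

Δu = 0.5.
T_4 = (0.5/2)·[2 + 2·2.5 + 2·3 + 2·3.5 + 4] = 6.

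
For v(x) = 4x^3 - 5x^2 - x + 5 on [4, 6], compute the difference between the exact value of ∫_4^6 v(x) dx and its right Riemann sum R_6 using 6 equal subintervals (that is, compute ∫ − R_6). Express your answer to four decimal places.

Exact integral: ∫_4^6 v(x) dx ≈ 786.666667.
R_6 ≈ 873.037037.
Error ≈ 786.666667 − 873.037037 ≈ -86.3704.

-86.3704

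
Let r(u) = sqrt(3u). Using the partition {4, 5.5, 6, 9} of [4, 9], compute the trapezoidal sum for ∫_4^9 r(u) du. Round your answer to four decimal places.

21.8789

Subinterval widths: 1.5, 0.5, 3.
r(4) ≈ 3.4641, r(5.5) ≈ 4.0620, r(6) ≈ 4.2426, r(9) ≈ 5.1962.
On each subinterval the trapezoid contributes (Δu_i/2)·[r(u_{i-1}) + r(u_i)].
Sum ≈ 21.8789.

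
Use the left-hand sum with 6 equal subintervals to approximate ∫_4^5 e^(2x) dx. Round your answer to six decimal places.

Δx = (5 − 4)/6 = 1/6.
Left endpoints: 4, 25/6, 13/3, 4.5, 14/3, 29/6.
f(4) ≈ 2980.957987, f(25/6) ≈ 4160.262005, f(13/3) ≈ 5806.113346, f(4.5) ≈ 8103.083928, f(14/3) ≈ 11308.764611, f(29/6) ≈ 15782.652403.
Sum = Δx · [f(4) + f(25/6) + f(13/3) + ...].
Sum ≈ 8023.639047.

8023.639047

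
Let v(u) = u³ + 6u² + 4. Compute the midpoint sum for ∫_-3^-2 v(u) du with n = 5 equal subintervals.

Δu = (-2 − (-3))/5 = 0.2.
Midpoints: -2.9, -2.7, -2.5, -2.3, -2.1.
v(-2.9) = 30.071, v(-2.7) = 28.057, v(-2.5) = 25.875, v(-2.3) = 23.573, v(-2.1) = 21.199.
Sum = Δu · [v(-2.9) + v(-2.7) + v(-2.5) + v(-2.3) + v(-2.1)].
Sum = 25.755.

25.755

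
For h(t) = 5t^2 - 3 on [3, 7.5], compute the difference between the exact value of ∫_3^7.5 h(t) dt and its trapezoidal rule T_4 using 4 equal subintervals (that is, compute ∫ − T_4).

Exact integral: ∫_3^7.5 h(t) dt = 644.625.
T_4 = 649.37109375.
Error = 644.625 − 649.37109375 = -4.74609375.

-4.74609375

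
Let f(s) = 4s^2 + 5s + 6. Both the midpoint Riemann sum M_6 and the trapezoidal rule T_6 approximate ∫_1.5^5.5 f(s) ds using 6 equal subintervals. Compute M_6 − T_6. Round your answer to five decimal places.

M_6 ≈ 310.7407407.
T_6 ≈ 312.5185185.
M_6 − T_6 ≈ -1.77778.

-1.77778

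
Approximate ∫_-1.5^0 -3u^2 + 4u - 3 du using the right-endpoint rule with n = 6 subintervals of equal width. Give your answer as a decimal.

Δu = (0 − (-1.5))/6 = 0.25.
Right endpoints: -1.25, -1, -0.75, -0.5, -0.25, 0.
f(-1.25) = -12.6875, f(-1) = -10, f(-0.75) = -7.6875, f(-0.5) = -5.75, f(-0.25) = -4.1875, f(0) = -3.
Sum = Δu · [f(-1.25) + f(-1) + f(-0.75) + ...].
Sum = -10.828125.

-10.828125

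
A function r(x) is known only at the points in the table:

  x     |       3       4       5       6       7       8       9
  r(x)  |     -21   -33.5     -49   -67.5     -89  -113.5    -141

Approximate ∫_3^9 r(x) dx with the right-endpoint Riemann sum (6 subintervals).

-493.5

Δx = 1.
Sum = 1·[(-33.5) + (-49) + (-67.5) + (-89) + (-113.5) + (-141)] = -493.5.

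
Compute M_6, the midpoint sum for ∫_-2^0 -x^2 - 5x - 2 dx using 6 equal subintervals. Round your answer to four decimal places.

Δx = (0 − (-2))/6 = 1/3.
Midpoints: -11/6, -1.5, -7/6, -5/6, -0.5, -1/6.
f(-11/6) = 137/36, f(-1.5) = 3.25, f(-7/6) = 89/36, f(-5/6) = 53/36, f(-0.5) = 0.25, f(-1/6) = -43/36.
Sum = Δx · [f(-11/6) + f(-1.5) + f(-7/6) + ...].
Sum ≈ 3.3519.

3.3519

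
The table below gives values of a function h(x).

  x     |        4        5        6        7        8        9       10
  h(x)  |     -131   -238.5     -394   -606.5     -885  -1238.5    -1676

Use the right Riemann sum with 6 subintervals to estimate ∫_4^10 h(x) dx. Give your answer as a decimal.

-5038.5

Δx = 1.
Sum = 1·[(-238.5) + (-394) + (-606.5) + (-885) + (-1238.5) + (-1676)] = -5038.5.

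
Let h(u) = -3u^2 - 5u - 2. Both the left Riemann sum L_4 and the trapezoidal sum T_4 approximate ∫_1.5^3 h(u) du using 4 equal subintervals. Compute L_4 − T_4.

5.203125

L_4 = -38.40234375.
T_4 = -43.60546875.
L_4 − T_4 = 5.203125.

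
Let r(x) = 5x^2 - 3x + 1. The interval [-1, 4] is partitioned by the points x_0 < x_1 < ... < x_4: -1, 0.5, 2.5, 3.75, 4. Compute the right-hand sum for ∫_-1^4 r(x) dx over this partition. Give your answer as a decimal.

Subinterval widths: 1.5, 2, 1.25, 0.25.
Right endpoints: 0.5, 2.5, 3.75, 4.
r(0.5) = 0.75, r(2.5) = 24.75, r(3.75) = 60.0625, r(4) = 69.
Sum = Σ Δx_i · r(x_i).
Sum = 142.953125.

142.953125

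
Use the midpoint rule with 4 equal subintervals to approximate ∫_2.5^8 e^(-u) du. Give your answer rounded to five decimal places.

Δu = (8 − 2.5)/4 = 1.375.
Midpoints: 3.1875, 4.5625, 5.9375, 7.3125.
f(3.1875) ≈ 0.04127, f(4.5625) ≈ 0.01044, f(5.9375) ≈ 0.00264, f(7.3125) ≈ 0.00067.
Sum = Δu · [f(3.1875) + f(4.5625) + f(5.9375) + f(7.3125)].
Sum ≈ 0.07565.

0.07565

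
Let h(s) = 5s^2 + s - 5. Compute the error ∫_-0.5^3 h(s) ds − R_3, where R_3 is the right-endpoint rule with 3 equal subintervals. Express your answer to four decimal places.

Exact integral: ∫_-0.5^3 h(s) ds ≈ 32.083333.
R_3 ≈ 63.615741.
Error ≈ 32.083333 − 63.615741 ≈ -31.5324.

-31.5324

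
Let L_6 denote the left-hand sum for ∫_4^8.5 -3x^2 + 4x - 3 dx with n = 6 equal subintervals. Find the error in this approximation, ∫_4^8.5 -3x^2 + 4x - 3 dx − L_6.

-55.265625

Exact integral: ∫_4^8.5 f(x) dx = -451.125.
L_6 = -395.859375.
Error = -451.125 − (-395.859375) = -55.265625.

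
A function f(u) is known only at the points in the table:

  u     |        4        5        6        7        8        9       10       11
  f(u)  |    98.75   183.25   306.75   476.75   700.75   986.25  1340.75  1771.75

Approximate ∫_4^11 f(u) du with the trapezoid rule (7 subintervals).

Δu = 1.
T_7 = (1/2)·[98.75 + 2·183.25 + 2·306.75 + 2·476.75 + 2·700.75 + 2·986.25 + 2·1340.75 + 1771.75] = 4929.75.

4929.75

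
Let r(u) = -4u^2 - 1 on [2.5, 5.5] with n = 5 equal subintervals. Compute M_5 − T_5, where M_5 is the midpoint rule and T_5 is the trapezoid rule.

1.08

M_5 = -203.64.
T_5 = -204.72.
M_5 − T_5 = 1.08.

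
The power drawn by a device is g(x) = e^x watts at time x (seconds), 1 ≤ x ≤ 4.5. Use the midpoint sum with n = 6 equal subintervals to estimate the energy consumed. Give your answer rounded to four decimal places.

Δx = (4.5 − 1)/6 = 7/12.
Midpoints: 31/24, 1.875, 59/24, 73/24, 3.625, 101/24.
g(31/24) ≈ 3.6388, g(1.875) ≈ 6.5208, g(59/24) ≈ 11.6853, g(73/24) ≈ 20.9401, g(3.625) ≈ 37.5247, g(101/24) ≈ 67.2444.
Sum = Δx · [g(31/24) + g(1.875) + g(59/24) + ...].
Sum ≈ 86.0733.

86.0733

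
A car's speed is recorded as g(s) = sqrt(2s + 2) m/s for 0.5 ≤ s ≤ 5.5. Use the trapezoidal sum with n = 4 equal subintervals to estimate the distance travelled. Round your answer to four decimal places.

13.8535

Δs = (5.5 − 0.5)/4 = 1.25.
g(0.5) ≈ 1.7321, g(1.75) ≈ 2.3452, g(3) ≈ 2.8284, g(4.25) ≈ 3.2404, g(5.5) ≈ 3.6056.
T_4 = (Δs/2)·[g(s_0) + 2g(s_1) + 2g(s_2) + 2g(s_3) + g(s_4)].
Sum ≈ 13.8535.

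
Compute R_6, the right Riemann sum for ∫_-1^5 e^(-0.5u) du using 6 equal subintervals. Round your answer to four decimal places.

Δu = (5 − (-1))/6 = 1.
Right endpoints: 0, 1, 2, 3, 4, 5.
f(0) ≈ 1.0000, f(1) ≈ 0.6065, f(2) ≈ 0.3679, f(3) ≈ 0.2231, f(4) ≈ 0.1353, f(5) ≈ 0.0821.
Sum = Δu · [f(0) + f(1) + f(2) + ...].
Sum ≈ 2.4150.

2.4150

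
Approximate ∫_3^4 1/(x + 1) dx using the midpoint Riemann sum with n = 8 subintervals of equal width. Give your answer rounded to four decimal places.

Δx = (4 − 3)/8 = 0.125.
Midpoints: 3.0625, 3.1875, 3.3125, 3.4375, 3.5625, 3.6875, 3.8125, 3.9375.
f(3.0625) = 16/65, f(3.1875) = 16/67, f(3.3125) = 16/69, f(3.4375) = 16/71, f(3.5625) = 16/73, f(3.6875) = 16/75, f(3.8125) = 16/77, f(3.9375) = 16/79.
Sum = Δx · [f(3.0625) + f(3.1875) + f(3.3125) + ...].
Sum ≈ 0.2231.

0.2231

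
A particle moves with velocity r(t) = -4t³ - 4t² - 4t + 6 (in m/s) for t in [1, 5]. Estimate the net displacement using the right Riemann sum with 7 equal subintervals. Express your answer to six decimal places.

-995.755102

Δt = (5 − 1)/7 = 4/7.
Right endpoints: 11/7, 15/7, 19/7, 23/7, 27/7, 31/7, 5.
r(11/7) = -8810/343, r(15/7) = -20682/343, r(19/7) = -39210/343, r(23/7) = -65930/343, r(27/7) = -102378/343, r(31/7) = -150090/343, r(5) = -614.
Sum = Δt · [r(11/7) + r(15/7) + r(19/7) + ...].
Sum ≈ -995.755102.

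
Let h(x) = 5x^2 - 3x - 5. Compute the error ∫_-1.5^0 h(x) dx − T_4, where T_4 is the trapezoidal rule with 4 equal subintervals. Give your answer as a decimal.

Exact integral: ∫_-1.5^0 h(x) dx = 1.5.
T_4 = 1.67578125.
Error = 1.5 − 1.67578125 = -0.17578125.

-0.17578125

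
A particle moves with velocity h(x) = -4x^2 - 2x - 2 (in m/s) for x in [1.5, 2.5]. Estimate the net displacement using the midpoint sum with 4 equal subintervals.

-22.3125

Δx = (2.5 − 1.5)/4 = 0.25.
Midpoints: 1.625, 1.875, 2.125, 2.375.
h(1.625) = -15.8125, h(1.875) = -19.8125, h(2.125) = -24.3125, h(2.375) = -29.3125.
Sum = Δx · [h(1.625) + h(1.875) + h(2.125) + h(2.375)].
Sum = -22.3125.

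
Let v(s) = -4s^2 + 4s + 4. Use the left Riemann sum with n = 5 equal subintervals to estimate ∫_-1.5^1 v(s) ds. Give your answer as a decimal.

Δs = (1 − (-1.5))/5 = 0.5.
Left endpoints: -1.5, -1, -0.5, 0, 0.5.
v(-1.5) = -11, v(-1) = -4, v(-0.5) = 1, v(0) = 4, v(0.5) = 5.
Sum = Δs · [v(-1.5) + v(-1) + v(-0.5) + v(0) + v(0.5)].
Sum = -2.5.

-2.5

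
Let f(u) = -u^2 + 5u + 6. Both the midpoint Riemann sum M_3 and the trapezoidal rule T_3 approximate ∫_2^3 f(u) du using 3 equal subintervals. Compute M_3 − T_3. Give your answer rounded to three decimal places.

M_3 ≈ 12.17593.
T_3 ≈ 12.14815.
M_3 − T_3 ≈ 0.028.

0.028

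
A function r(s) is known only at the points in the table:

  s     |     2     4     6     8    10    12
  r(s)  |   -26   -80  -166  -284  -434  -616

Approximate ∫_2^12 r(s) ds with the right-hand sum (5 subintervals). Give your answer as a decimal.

-3160

Δs = 2.
Sum = 2·[(-80) + (-166) + (-284) + (-434) + (-616)] = -3160.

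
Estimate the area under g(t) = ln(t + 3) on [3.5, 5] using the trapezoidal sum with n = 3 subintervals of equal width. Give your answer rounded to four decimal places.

2.9682

Δt = (5 − 3.5)/3 = 0.5.
g(3.5) ≈ 1.8718, g(4) ≈ 1.9459, g(4.5) ≈ 2.0149, g(5) ≈ 2.0794.
T_3 = (Δt/2)·[g(t_0) + 2g(t_1) + 2g(t_2) + g(t_3)].
Sum ≈ 2.9682.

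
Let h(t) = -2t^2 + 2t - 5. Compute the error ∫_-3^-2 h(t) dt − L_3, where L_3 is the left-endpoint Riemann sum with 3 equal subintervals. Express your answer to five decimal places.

2.03704

Exact integral: ∫_-3^-2 h(t) dt ≈ -22.6666667.
L_3 ≈ -24.7037037.
Error ≈ -22.6666667 − (-24.7037037) ≈ 2.03704.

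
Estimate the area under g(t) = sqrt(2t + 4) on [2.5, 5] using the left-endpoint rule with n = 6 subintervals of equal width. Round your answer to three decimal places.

8.306

Δt = (5 − 2.5)/6 = 5/12.
Left endpoints: 2.5, 35/12, 10/3, 3.75, 25/6, 55/12.
g(2.5) ≈ 3.000, g(35/12) ≈ 3.136, g(10/3) ≈ 3.266, g(3.75) ≈ 3.391, g(25/6) ≈ 3.512, g(55/12) ≈ 3.629.
Sum = Δt · [g(2.5) + g(35/12) + g(10/3) + ...].
Sum ≈ 8.306.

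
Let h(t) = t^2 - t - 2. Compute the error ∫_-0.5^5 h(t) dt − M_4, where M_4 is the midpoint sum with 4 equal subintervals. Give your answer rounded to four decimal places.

0.8665

Exact integral: ∫_-0.5^5 h(t) dt ≈ 18.333333.
M_4 ≈ 17.466797.
Error ≈ 18.333333 − 17.466797 ≈ 0.8665.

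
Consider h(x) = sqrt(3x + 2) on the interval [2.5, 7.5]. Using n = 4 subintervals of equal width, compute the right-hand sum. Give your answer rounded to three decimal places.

21.585

Δx = (7.5 − 2.5)/4 = 1.25.
Right endpoints: 3.75, 5, 6.25, 7.5.
h(3.75) ≈ 3.640, h(5) ≈ 4.123, h(6.25) ≈ 4.555, h(7.5) ≈ 4.950.
Sum = Δx · [h(3.75) + h(5) + h(6.25) + h(7.5)].
Sum ≈ 21.585.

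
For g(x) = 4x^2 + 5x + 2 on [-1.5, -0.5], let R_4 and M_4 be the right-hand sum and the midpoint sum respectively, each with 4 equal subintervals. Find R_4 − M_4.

R_4 = 1.
M_4 = 1.3125.
R_4 − M_4 = -0.3125.

-0.3125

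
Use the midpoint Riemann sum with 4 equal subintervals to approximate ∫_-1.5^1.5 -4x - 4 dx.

Δx = (1.5 − (-1.5))/4 = 0.75.
Midpoints: -1.125, -0.375, 0.375, 1.125.
f(-1.125) = 0.5, f(-0.375) = -2.5, f(0.375) = -5.5, f(1.125) = -8.5.
Sum = Δx · [f(-1.125) + f(-0.375) + f(0.375) + f(1.125)].
Sum = -12.

-12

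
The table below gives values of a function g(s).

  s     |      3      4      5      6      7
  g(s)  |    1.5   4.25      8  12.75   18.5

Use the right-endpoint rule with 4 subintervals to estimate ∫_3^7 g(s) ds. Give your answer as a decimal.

Δs = 1.
Sum = 1·[4.25 + 8 + 12.75 + 18.5] = 43.5.

43.5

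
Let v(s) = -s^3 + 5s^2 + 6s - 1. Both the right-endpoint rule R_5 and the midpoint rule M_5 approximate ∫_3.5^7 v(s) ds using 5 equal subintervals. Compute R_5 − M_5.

R_5 = 7.77.
M_5 = 45.7603125.
R_5 − M_5 = -37.9903125.

-37.9903125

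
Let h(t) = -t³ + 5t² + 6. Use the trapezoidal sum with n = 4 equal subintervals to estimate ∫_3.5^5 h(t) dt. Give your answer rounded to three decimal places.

Δt = (5 − 3.5)/4 = 0.375.
h(3.5) = 24.375, h(3.875) = 11721/512, h(4.25) = 19.546875, h(4.625) = 7179/512, h(5) = 6.
T_4 = (Δt/2)·[h(t_0) + 2h(t_1) + 2h(t_2) + 2h(t_3) + h(t_4)].
Sum ≈ 26.868.

26.868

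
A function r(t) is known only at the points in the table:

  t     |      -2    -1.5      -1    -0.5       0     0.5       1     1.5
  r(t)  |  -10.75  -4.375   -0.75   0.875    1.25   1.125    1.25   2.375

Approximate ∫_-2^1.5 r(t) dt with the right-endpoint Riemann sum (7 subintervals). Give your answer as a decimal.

0.875

Δt = 0.5.
Sum = 0.5·[(-4.375) + (-0.75) + 0.875 + 1.25 + 1.125 + 1.25 + 2.375] = 0.875.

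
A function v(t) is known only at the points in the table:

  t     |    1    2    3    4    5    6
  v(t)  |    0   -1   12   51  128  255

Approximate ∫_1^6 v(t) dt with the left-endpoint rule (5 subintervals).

Δt = 1.
Sum = 1·[0 + (-1) + 12 + 51 + 128] = 190.

190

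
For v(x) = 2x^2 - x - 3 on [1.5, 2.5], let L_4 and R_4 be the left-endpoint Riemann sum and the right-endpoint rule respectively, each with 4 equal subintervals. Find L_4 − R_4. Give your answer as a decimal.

L_4 = 2.3125.
R_4 = 4.0625.
L_4 − R_4 = -1.75.

-1.75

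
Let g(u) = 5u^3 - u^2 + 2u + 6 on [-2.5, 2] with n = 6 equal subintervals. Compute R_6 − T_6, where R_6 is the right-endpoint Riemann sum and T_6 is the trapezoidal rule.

R_6 = 34.55859375.
T_6 = -13.95703125.
R_6 − T_6 = 48.515625.

48.515625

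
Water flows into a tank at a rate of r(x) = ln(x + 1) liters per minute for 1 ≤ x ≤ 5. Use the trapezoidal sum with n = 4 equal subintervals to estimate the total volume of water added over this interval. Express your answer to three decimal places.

5.337

Δx = (5 − 1)/4 = 1.
r(1) ≈ 0.693, r(2) ≈ 1.099, r(3) ≈ 1.386, r(4) ≈ 1.609, r(5) ≈ 1.792.
T_4 = (Δx/2)·[r(x_0) + 2r(x_1) + 2r(x_2) + 2r(x_3) + r(x_4)].
Sum ≈ 5.337.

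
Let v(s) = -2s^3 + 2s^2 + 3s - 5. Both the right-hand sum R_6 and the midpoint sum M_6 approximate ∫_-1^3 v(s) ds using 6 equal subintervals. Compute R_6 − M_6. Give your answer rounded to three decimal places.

R_6 ≈ -39.85185.
M_6 ≈ -28.74074.
R_6 − M_6 ≈ -11.111.

-11.111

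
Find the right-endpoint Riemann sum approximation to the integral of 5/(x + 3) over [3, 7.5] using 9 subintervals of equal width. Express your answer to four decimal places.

Δx = (7.5 − 3)/9 = 0.5.
Right endpoints: 3.5, 4, 4.5, 5, 5.5, 6, 6.5, 7, 7.5.
f(3.5) = 10/13, f(4) = 5/7, f(4.5) = 2/3, f(5) = 0.625, f(5.5) = 10/17, f(6) = 5/9, f(6.5) = 10/19, f(7) = 0.5, f(7.5) = 10/21.
Sum = Δx · [f(3.5) + f(4) + f(4.5) + ...].
Sum ≈ 2.7107.

2.7107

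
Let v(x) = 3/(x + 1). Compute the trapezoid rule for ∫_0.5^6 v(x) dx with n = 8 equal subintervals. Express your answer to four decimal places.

4.6704

Δx = (6 − 0.5)/8 = 0.6875.
v(0.5) = 2, v(1.1875) = 48/35, v(1.875) = 24/23, v(2.5625) = 16/19, v(3.25) = 12/17, v(3.9375) = 48/79, v(4.625) = 8/15, v(5.3125) = 48/101, v(6) = 3/7.
T_8 = (Δx/2)·[v(x_0) + 2v(x_1) + ... + 2v(x_{7}) + v(x_8)].
Sum ≈ 4.6704.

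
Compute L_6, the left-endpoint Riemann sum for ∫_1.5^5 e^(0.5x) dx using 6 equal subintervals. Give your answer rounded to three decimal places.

17.338

Δx = (5 − 1.5)/6 = 7/12.
Left endpoints: 1.5, 25/12, 8/3, 3.25, 23/6, 53/12.
f(1.5) ≈ 2.117, f(25/12) ≈ 2.834, f(8/3) ≈ 3.794, f(3.25) ≈ 5.078, f(23/6) ≈ 6.798, f(53/12) ≈ 9.101.
Sum = Δx · [f(1.5) + f(25/12) + f(8/3) + ...].
Sum ≈ 17.338.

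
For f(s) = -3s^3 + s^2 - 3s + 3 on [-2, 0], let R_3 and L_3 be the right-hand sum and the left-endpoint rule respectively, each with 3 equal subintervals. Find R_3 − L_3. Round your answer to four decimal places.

R_3 ≈ 16.814815.
L_3 ≈ 39.481481.
R_3 − L_3 ≈ -22.6667.

-22.6667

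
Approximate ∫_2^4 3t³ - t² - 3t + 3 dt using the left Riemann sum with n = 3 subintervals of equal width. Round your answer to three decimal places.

103.185

Δt = (4 − 2)/3 = 2/3.
Left endpoints: 2, 8/3, 10/3.
f(2) = 17, f(8/3) = 403/9, f(10/3) = 93.
Sum = Δt · [f(2) + f(8/3) + f(10/3)].
Sum ≈ 103.185.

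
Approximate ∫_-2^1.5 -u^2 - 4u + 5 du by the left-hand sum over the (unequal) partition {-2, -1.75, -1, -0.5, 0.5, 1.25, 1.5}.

Subinterval widths: 0.25, 0.75, 0.5, 1, 0.75, 0.25.
Left endpoints: -2, -1.75, -1, -0.5, 0.5, 1.25.
f(-2) = 9, f(-1.75) = 8.9375, f(-1) = 8, f(-0.5) = 6.75, f(0.5) = 2.75, f(1.25) = -1.5625.
Sum = Σ Δu_i · f(u_i).
Sum = 21.375.

21.375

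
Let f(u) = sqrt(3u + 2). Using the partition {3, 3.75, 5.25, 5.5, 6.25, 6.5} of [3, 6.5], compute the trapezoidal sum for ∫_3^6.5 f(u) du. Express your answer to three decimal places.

Subinterval widths: 0.75, 1.5, 0.25, 0.75, 0.25.
f(3) ≈ 3.317, f(3.75) ≈ 3.640, f(5.25) ≈ 4.213, f(5.5) ≈ 4.301, f(6.25) ≈ 4.555, f(6.5) ≈ 4.637.
On each subinterval the trapezoid contributes (Δu_i/2)·[f(u_{i-1}) + f(u_i)].
Sum ≈ 14.033.

14.033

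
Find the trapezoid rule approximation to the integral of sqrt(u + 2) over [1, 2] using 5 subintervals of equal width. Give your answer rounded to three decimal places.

Δu = (2 − 1)/5 = 0.2.
f(1) ≈ 1.732, f(1.2) ≈ 1.789, f(1.4) ≈ 1.844, f(1.6) ≈ 1.897, f(1.8) ≈ 1.949, f(2) ≈ 2.000.
T_5 = (Δu/2)·[f(u_0) + 2f(u_1) + ... + 2f(u_{4}) + f(u_5)].
Sum ≈ 1.869.

1.869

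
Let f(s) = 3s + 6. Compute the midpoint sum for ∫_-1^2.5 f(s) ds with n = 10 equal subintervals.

28.875

Δs = (2.5 − (-1))/10 = 0.35.
Midpoints: -0.825, -0.475, -0.125, 0.225, 0.575, 0.925, 1.275, 1.625, 1.975, 2.325.
f(-0.825) = 3.525, f(-0.475) = 4.575, f(-0.125) = 5.625, f(0.225) = 6.675, f(0.575) = 7.725, f(0.925) = 8.775, f(1.275) = 9.825, f(1.625) = 10.875, f(1.975) = 11.925, f(2.325) = 12.975.
Sum = Δs · [f(-0.825) + f(-0.475) + f(-0.125) + ...].
Sum = 28.875.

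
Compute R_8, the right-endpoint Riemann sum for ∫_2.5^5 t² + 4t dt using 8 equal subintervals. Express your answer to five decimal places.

78.49121

Δt = (5 − 2.5)/8 = 0.3125.
Right endpoints: 2.8125, 3.125, 3.4375, 3.75, 4.0625, 4.375, 4.6875, 5.
f(2.8125) = 19.16015625, f(3.125) = 22.265625, f(3.4375) = 25.56640625, f(3.75) = 29.0625, f(4.0625) = 32.75390625, f(4.375) = 36.640625, f(4.6875) = 40.72265625, f(5) = 45.
Sum = Δt · [f(2.8125) + f(3.125) + f(3.4375) + ...].
Sum ≈ 78.49121.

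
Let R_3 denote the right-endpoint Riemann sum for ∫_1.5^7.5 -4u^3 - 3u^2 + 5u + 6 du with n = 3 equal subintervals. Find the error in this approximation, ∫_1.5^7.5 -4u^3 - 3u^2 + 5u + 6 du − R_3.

2034

Exact integral: ∫_1.5^7.5 f(u) du = -3406.5.
R_3 = -5440.5.
Error = -3406.5 − (-5440.5) = 2034.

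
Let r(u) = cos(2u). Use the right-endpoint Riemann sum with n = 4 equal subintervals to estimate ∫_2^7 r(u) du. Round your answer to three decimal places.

Δu = (7 − 2)/4 = 1.25.
Right endpoints: 3.25, 4.5, 5.75, 7.
r(3.25) ≈ 0.977, r(4.5) ≈ -0.911, r(5.75) ≈ 0.483, r(7) ≈ 0.137.
Sum = Δu · [r(3.25) + r(4.5) + r(5.75) + r(7)].
Sum ≈ 0.857.

0.857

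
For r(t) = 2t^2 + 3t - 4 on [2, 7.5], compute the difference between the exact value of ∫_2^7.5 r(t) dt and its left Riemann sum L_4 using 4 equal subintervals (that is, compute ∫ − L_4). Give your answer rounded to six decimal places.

79.721354

Exact integral: ∫_2^7.5 r(t) dt ≈ 332.29166667.
L_4 = 252.5703125.
Error ≈ 332.29166667 − 252.5703125 ≈ 79.721354.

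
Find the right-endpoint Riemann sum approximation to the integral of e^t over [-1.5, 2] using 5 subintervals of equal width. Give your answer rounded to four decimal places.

Δt = (2 − (-1.5))/5 = 0.7.
Right endpoints: -0.8, -0.1, 0.6, 1.3, 2.
f(-0.8) ≈ 0.4493, f(-0.1) ≈ 0.9048, f(0.6) ≈ 1.8221, f(1.3) ≈ 3.6693, f(2) ≈ 7.3891.
Sum = Δt · [f(-0.8) + f(-0.1) + f(0.6) + f(1.3) + f(2)].
Sum ≈ 9.9642.

9.9642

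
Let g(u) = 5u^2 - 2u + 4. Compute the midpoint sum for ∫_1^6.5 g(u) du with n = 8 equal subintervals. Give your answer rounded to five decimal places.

Δu = (6.5 − 1)/8 = 0.6875.
Midpoints: 1.34375, 2.03125, 2.71875, 3.40625, 4.09375, 4.78125, 5.46875, 6.15625.
g(1.34375) = 10589/1024, g(2.03125) = 21061/1024, g(2.71875) = 36373/1024, g(3.40625) = 56525/1024, g(4.09375) = 81517/1024, g(4.78125) = 111349/1024, g(5.46875) = 146021/1024, g(6.15625) = 185533/1024.
Sum = Δu · [g(1.34375) + g(2.03125) + g(2.71875) + ...].
Sum ≈ 435.70850.

435.70850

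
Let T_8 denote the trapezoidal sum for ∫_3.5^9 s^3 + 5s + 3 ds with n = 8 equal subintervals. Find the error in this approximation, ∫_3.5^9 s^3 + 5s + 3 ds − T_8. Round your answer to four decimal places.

Exact integral: ∫_3.5^9 f(s) ds = 1791.109375.
T_8 ≈ 1799.233154.
Error ≈ 1791.109375 − 1799.233154 ≈ -8.1238.

-8.1238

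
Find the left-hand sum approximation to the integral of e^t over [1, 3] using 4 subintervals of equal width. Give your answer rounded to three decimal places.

Δt = (3 − 1)/4 = 0.5.
Left endpoints: 1, 1.5, 2, 2.5.
f(1) ≈ 2.718, f(1.5) ≈ 4.482, f(2) ≈ 7.389, f(2.5) ≈ 12.182.
Sum = Δt · [f(1) + f(1.5) + f(2) + f(2.5)].
Sum ≈ 13.386.

13.386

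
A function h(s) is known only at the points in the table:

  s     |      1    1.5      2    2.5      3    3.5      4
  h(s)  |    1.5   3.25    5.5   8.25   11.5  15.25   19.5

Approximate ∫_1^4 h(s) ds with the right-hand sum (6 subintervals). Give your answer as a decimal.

Δs = 0.5.
Sum = 0.5·[3.25 + 5.5 + 8.25 + 11.5 + 15.25 + 19.5] = 31.625.

31.625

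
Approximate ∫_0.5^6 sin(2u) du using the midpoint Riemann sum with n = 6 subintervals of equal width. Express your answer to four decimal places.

-0.1753

Δu = (6 − 0.5)/6 = 11/12.
Midpoints: 23/24, 1.875, 67/24, 89/24, 4.625, 133/24.
f(23/24) ≈ 0.9408, f(1.875) ≈ -0.5716, f(67/24) ≈ -0.6441, f(89/24) ≈ 0.9059, f(4.625) ≈ 0.1739, f(133/24) ≈ -0.9962.
Sum = Δu · [f(23/24) + f(1.875) + f(67/24) + ...].
Sum ≈ -0.1753.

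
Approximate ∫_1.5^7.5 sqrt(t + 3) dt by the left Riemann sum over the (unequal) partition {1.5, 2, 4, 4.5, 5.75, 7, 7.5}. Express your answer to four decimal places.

Subinterval widths: 0.5, 2, 0.5, 1.25, 1.25, 0.5.
Left endpoints: 1.5, 2, 4, 4.5, 5.75, 7.
f(1.5) ≈ 2.1213, f(2) ≈ 2.2361, f(4) ≈ 2.6458, f(4.5) ≈ 2.7386, f(5.75) ≈ 2.9580, f(7) ≈ 3.1623.
Sum = Σ Δt_i · f(t_i).
Sum ≈ 15.5576.

15.5576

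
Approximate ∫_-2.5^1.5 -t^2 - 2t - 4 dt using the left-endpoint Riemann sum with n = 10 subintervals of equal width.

Δt = (1.5 − (-2.5))/10 = 0.4.
Left endpoints: -2.5, -2.1, -1.7, -1.3, -0.9, -0.5, -0.1, 0.3, 0.7, 1.1.
f(-2.5) = -5.25, f(-2.1) = -4.21, f(-1.7) = -3.49, f(-1.3) = -3.09, f(-0.9) = -3.01, f(-0.5) = -3.25, f(-0.1) = -3.81, f(0.3) = -4.69, f(0.7) = -5.89, f(1.1) = -7.41.
Sum = Δt · [f(-2.5) + f(-2.1) + f(-1.7) + ...].
Sum = -17.64.

-17.64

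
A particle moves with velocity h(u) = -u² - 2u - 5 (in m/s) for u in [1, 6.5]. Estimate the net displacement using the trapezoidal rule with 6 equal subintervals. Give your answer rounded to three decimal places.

-160.729

Δu = (6.5 − 1)/6 = 11/12.
h(1) = -8, h(23/12) = -1801/144, h(17/6) = -673/36, h(3.75) = -26.5625, h(14/3) = -325/9, h(67/12) = -6817/144, h(6.5) = -60.25.
T_6 = (Δu/2)·[h(u_0) + 2h(u_1) + ... + 2h(u_{5}) + h(u_6)].
Sum ≈ -160.729.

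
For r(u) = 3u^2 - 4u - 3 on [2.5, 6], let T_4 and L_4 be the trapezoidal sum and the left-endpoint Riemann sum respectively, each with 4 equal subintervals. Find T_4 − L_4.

32.921875

T_4 = 131.71484375.
L_4 = 98.79296875.
T_4 − L_4 = 32.921875.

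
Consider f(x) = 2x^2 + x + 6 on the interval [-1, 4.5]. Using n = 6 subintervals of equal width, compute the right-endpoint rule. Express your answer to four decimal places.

Δx = (4.5 − (-1))/6 = 11/12.
Right endpoints: -1/12, 5/6, 1.75, 8/3, 43/12, 4.5.
f(-1/12) = 427/72, f(5/6) = 74/9, f(1.75) = 13.875, f(8/3) = 206/9, f(43/12) = 2539/72, f(4.5) = 51.
Sum = Δx · [f(-1/12) + f(5/6) + f(1.75) + ...].
Sum ≈ 125.7488.

125.7488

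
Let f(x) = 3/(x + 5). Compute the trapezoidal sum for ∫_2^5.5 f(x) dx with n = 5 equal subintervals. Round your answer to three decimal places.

1.218

Δx = (5.5 − 2)/5 = 0.7.
f(2) = 3/7, f(2.7) = 30/77, f(3.4) = 5/14, f(4.1) = 30/91, f(4.8) = 15/49, f(5.5) = 2/7.
T_5 = (Δx/2)·[f(x_0) + 2f(x_1) + ... + 2f(x_{4}) + f(x_5)].
Sum ≈ 1.218.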